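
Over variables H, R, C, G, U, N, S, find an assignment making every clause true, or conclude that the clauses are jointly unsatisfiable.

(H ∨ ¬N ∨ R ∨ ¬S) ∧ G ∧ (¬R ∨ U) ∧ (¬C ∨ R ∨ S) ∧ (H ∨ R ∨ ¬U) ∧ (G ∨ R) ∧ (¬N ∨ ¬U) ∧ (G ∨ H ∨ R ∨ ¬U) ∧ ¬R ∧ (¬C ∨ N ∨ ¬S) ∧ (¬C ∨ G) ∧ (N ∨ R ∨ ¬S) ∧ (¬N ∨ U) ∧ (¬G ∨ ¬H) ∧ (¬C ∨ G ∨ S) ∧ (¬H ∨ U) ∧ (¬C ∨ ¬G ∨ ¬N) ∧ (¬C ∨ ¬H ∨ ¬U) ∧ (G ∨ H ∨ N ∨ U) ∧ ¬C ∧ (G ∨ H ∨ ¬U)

H=F; R=F; C=F; G=T; U=F; N=F; S=F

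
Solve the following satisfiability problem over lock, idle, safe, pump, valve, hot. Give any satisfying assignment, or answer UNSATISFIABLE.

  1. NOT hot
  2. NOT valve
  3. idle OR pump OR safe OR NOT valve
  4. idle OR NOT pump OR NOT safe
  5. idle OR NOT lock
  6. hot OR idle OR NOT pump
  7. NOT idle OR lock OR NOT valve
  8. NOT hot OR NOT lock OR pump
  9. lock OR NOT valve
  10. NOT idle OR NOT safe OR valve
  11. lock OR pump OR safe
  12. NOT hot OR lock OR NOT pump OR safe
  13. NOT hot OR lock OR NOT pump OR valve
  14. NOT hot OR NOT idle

lock=F, idle=F, safe=T, pump=F, valve=F, hot=F

Unit clause (NOT hot) forces hot = False.
Unit clause (NOT valve) forces valve = False.
Set lock = False.
Set idle = False.
  then (hot OR idle OR NOT pump) forces pump = False.
  then (lock OR pump OR safe) forces safe = True.
All clauses satisfied.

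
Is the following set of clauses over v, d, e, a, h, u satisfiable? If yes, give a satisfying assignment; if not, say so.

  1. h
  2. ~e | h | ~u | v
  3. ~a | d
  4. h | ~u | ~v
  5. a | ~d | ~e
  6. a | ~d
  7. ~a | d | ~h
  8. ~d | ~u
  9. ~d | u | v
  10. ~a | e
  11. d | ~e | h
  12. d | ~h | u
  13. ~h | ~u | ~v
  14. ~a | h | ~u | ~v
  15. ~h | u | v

Unit clause (h) forces h = True.
Set v = False.
  then (~h | u | v) forces u = True.
  then (~d | ~u) forces d = False.
  then (~a | d) forces a = False.
Set e = False.
All clauses satisfied.

v = False, d = False, e = False, a = False, h = True, u = True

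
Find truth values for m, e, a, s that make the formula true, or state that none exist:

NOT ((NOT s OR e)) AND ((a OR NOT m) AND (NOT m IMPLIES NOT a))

m = True, e = False, a = True, s = True

  NOT ((NOT s OR e)) = True
    NOT s OR e = False
      NOT s = False
  (a OR NOT m) AND (NOT m IMPLIES NOT a) = True
    a OR NOT m = True
      NOT m = False
    NOT m IMPLIES NOT a = True
      NOT m = False
      NOT a = False
Both conjuncts True, so the formula holds.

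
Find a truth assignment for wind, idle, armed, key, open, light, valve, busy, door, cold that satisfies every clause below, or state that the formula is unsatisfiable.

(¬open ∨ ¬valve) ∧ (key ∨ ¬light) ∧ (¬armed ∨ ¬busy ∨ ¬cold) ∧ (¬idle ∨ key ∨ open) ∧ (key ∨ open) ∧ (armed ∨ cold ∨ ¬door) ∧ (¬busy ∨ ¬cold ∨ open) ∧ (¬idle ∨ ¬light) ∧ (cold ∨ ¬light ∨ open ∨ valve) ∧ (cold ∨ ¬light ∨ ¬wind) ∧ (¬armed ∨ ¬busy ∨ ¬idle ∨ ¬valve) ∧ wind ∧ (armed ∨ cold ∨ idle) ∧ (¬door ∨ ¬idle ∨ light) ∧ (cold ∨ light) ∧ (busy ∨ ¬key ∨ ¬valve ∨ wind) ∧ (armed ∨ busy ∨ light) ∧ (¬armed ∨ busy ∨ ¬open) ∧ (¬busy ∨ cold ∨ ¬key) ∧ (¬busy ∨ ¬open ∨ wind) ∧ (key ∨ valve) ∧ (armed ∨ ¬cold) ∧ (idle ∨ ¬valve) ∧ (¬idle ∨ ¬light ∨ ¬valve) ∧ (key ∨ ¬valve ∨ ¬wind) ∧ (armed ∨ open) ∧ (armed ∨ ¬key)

Unit clause (wind) forces wind = True.
Set idle = False.
  then (idle ∨ ¬valve) forces valve = False.
  then (key ∨ valve) forces key = True.
  then (armed ∨ ¬key) forces armed = True.
Try open = True:
  (¬armed ∨ busy ∨ ¬open) forces busy = True.
  (¬armed ∨ ¬busy ∨ ¬cold) forces cold = False.
  clause (¬busy ∨ cold ∨ ¬key) is falsified — backtrack.
So open = False.
Set light = False.
  then (cold ∨ light) forces cold = True.
  then (¬armed ∨ ¬busy ∨ ¬cold) forces busy = False.
Set door = True.
All clauses satisfied.

wind: True; idle: False; armed: True; key: True; open: False; light: False; valve: False; busy: False; door: True; cold: True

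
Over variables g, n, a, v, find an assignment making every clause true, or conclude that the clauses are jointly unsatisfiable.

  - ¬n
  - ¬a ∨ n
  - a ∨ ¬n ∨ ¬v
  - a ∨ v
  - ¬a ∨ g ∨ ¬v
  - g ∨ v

Unit clause (¬n) forces n = False.
In (¬a ∨ n) only ¬a is left, so a = False.
In (a ∨ v) only v is left, so v = True.
Set g = False.
Check each clause:
  (¬n): ¬n holds.
  (¬a ∨ n): ¬a holds.
  (a ∨ ¬n ∨ ¬v): ¬n holds.
  (a ∨ v): v holds.
  (¬a ∨ g ∨ ¬v): ¬a holds.
  (g ∨ v): v holds.
All clauses satisfied.

g: False, n: False, a: False, v: True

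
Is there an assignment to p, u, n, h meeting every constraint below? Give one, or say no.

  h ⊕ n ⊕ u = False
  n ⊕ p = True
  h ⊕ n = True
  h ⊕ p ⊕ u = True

p=T, u=T, n=F, h=T

h ⊕ n ⊕ u = T ⊕ F ⊕ T = False ✓
n ⊕ p = F ⊕ T = True ✓
h ⊕ n = T ⊕ F = True ✓
h ⊕ p ⊕ u = T ⊕ T ⊕ T = True ✓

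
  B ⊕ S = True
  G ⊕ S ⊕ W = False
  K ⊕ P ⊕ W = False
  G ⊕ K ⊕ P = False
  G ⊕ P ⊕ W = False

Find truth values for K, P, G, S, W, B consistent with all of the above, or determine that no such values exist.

K = False, P = False, G = False, S = False, W = False, B = True

B ⊕ S = T ⊕ F = True ✓
G ⊕ S ⊕ W = F ⊕ F ⊕ F = False ✓
K ⊕ P ⊕ W = F ⊕ F ⊕ F = False ✓
G ⊕ K ⊕ P = F ⊕ F ⊕ F = False ✓
G ⊕ P ⊕ W = F ⊕ F ⊕ F = False ✓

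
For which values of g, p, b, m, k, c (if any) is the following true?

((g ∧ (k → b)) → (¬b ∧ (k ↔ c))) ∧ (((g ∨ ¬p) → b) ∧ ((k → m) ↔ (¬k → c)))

g: False; p: False; b: True; m: True; k: True; c: True

  (g ∧ (k → b)) → (¬b ∧ (k ↔ c)) = True
    g ∧ (k → b) = False
      k → b = True
    ¬b ∧ (k ↔ c) = False
      ¬b = False
      k ↔ c = True
  ((g ∨ ¬p) → b) ∧ ((k → m) ↔ (¬k → c)) = True
    (g ∨ ¬p) → b = True
      g ∨ ¬p = True
        ¬p = True
    (k → m) ↔ (¬k → c) = True
      k → m = True
      ¬k → c = True
        ¬k = False
Both conjuncts True, so the formula holds.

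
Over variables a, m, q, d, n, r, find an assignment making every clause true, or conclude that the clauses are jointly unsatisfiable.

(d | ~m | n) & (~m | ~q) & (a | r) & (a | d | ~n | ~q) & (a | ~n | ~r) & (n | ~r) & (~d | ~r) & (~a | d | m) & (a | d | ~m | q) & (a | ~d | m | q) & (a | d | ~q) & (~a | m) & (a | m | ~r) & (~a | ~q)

a = True, m = True, q = False, d = False, n = True, r = False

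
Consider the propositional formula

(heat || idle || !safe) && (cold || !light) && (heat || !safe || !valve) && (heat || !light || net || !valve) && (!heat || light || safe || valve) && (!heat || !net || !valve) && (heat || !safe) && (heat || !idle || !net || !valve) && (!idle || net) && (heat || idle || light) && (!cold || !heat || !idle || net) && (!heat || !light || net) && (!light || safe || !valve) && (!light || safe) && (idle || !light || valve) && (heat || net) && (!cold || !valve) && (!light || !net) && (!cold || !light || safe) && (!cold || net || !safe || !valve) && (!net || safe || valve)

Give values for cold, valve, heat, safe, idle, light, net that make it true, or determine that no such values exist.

Set cold = False.
  then (cold || !light) forces light = False.
Set valve = False.
Set heat = True.
  then (!heat || light || safe || valve) forces safe = True.
Set idle = False.
Set net = True.
All clauses satisfied.

cold=F, valve=F, heat=T, safe=T, idle=F, light=F, net=T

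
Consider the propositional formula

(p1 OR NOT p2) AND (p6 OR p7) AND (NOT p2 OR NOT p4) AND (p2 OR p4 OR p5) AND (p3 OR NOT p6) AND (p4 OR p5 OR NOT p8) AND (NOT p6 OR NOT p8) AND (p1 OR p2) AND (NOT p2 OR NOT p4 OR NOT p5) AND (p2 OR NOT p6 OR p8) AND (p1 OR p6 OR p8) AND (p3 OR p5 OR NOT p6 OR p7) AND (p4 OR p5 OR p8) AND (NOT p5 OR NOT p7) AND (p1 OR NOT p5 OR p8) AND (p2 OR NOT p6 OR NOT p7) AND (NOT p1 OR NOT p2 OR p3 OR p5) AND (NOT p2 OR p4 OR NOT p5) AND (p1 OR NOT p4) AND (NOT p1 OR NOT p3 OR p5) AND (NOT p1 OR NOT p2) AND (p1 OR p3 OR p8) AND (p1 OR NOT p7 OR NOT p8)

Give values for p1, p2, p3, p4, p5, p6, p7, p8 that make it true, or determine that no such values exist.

Try p1 = False:
  (p1 OR NOT p2) forces p2 = False.
  clause (p1 OR p2) is falsified — backtrack.
So p1 = True.
  then (NOT p1 OR NOT p2) forces p2 = False.
Set p3 = False.
  then (p3 OR NOT p6) forces p6 = False.
  then (p6 OR p7) forces p7 = True.
  then (NOT p5 OR NOT p7) forces p5 = False.
  then (p2 OR p4 OR p5) forces p4 = True.
Set p8 = False.
All clauses satisfied.

p1 = True, p2 = False, p3 = False, p4 = True, p5 = False, p6 = False, p7 = True, p8 = False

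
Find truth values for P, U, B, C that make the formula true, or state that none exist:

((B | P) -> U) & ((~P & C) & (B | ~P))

P: False; U: True; B: False; C: True

  (B | P) -> U = True
    B | P = False
  (~P & C) & (B | ~P) = True
    ~P & C = True
      ~P = True
    B | ~P = True
      ~P = True
Both conjuncts True, so the formula holds.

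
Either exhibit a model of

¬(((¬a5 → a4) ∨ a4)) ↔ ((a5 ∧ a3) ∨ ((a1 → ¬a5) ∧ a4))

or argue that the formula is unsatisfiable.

a1 = False, a3 = False, a4 = False, a5 = True

  ¬(((¬a5 → a4) ∨ a4)) ↔ ((a5 ∧ a3) ∨ ((a1 → ¬a5) ∧ a4)) = True
    ¬(((¬a5 → a4) ∨ a4)) = False
      (¬a5 → a4) ∨ a4 = True
        ¬a5 → a4 = True
          ¬a5 = False
    (a5 ∧ a3) ∨ ((a1 → ¬a5) ∧ a4) = False
      a5 ∧ a3 = False
      (a1 → ¬a5) ∧ a4 = False
        a1 → ¬a5 = True
          ¬a5 = False
The formula evaluates to True.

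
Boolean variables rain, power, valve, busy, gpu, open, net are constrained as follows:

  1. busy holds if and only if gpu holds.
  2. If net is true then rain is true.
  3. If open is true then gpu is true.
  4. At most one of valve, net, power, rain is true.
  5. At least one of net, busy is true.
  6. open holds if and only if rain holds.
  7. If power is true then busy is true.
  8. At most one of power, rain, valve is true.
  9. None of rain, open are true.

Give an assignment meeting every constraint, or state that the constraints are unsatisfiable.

rain = False, power = True, valve = False, busy = True, gpu = True, open = False, net = False

  (1) busy=T, gpu=T — same ✓
  (2) net=F ⇒ rain: vacuous ✓
  (3) open=F ⇒ gpu: vacuous ✓
  (4) {valve, net, power, rain}: 1 true — at most one ✓
  (5) {net, busy}: 1 true — at least one ✓
  (6) open=F, rain=F — same ✓
  (7) power=T ⇒ busy: T ✓
  (8) {power, rain, valve}: 1 true — at most one ✓
  (9) {rain, open}: 0 true — none ✓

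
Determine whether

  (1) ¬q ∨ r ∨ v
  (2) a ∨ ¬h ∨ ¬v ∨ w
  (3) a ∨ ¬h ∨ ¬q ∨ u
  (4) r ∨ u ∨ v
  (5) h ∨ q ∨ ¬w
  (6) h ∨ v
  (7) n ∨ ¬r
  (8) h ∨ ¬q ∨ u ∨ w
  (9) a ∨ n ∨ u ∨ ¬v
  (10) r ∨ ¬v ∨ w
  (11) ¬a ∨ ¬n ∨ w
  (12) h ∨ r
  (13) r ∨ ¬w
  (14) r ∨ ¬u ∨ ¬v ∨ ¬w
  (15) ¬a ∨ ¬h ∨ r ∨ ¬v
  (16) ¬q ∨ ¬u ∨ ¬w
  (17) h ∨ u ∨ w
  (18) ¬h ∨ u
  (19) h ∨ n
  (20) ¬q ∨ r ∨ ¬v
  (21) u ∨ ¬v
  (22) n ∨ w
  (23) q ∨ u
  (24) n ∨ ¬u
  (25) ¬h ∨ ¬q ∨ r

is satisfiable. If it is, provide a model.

a = False; h = True; v = False; q = False; u = True; r = True; n = True; w = True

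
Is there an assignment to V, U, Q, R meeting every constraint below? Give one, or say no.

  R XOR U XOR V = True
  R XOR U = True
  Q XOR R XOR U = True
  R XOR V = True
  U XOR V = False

V=F; U=F; Q=F; R=T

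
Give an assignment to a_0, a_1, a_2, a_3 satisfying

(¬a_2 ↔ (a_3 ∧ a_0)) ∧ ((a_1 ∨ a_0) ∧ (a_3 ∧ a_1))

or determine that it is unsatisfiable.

a_0=T; a_1=T; a_2=F; a_3=T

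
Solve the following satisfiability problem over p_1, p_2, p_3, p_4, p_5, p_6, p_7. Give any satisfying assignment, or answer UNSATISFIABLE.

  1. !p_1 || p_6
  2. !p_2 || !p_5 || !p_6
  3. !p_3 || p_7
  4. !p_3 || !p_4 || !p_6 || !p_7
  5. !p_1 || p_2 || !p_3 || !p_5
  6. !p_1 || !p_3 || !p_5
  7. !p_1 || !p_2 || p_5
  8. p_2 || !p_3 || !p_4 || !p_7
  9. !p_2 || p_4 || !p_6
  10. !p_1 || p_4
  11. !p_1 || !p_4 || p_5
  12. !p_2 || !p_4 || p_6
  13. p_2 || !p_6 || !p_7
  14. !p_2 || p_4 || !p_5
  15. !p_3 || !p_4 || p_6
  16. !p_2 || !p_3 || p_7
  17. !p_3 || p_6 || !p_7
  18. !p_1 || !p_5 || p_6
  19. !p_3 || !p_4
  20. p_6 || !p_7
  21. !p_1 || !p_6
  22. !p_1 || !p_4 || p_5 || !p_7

Try p_1 = True:
  (!p_1 || p_6) forces p_6 = True.
  clause (!p_1 || !p_6) is falsified — backtrack.
So p_1 = False.
Set p_2 = False.
Set p_3 = False.
Set p_4 = True.
Set p_5 = False.
Set p_6 = True.
  then (p_2 || !p_6 || !p_7) forces p_7 = False.
All clauses satisfied.

p_1 = False, p_2 = False, p_3 = False, p_4 = True, p_5 = False, p_6 = True, p_7 = False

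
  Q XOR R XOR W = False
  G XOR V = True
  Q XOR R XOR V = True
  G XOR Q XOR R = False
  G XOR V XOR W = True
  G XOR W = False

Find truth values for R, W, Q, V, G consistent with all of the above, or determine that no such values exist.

R = False; W = False; Q = False; V = True; G = False

Q XOR R XOR W = F XOR F XOR F = False ✓
G XOR V = F XOR T = True ✓
Q XOR R XOR V = F XOR F XOR T = True ✓
G XOR Q XOR R = F XOR F XOR F = False ✓
G XOR V XOR W = F XOR T XOR F = True ✓
G XOR W = F XOR F = False ✓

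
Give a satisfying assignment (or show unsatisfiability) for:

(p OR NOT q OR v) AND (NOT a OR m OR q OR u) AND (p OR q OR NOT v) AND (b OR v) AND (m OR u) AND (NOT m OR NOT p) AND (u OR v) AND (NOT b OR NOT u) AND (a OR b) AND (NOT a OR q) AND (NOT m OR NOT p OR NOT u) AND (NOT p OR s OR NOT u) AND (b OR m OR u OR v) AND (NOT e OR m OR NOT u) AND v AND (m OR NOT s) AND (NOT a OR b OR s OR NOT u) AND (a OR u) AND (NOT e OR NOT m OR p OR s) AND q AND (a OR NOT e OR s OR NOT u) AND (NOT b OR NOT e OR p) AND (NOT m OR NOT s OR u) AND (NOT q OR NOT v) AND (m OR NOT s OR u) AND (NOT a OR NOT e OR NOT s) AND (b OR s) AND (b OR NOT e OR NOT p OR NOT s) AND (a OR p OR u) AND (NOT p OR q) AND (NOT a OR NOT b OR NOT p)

No satisfying assignment exists.

Case q = True:
  (v) forces v = True.
  Clause (NOT q OR NOT v) is falsified — contradiction.
Case q = False:
  Clause (q) is falsified — contradiction.
Both cases fail, so the formula is unsatisfiable.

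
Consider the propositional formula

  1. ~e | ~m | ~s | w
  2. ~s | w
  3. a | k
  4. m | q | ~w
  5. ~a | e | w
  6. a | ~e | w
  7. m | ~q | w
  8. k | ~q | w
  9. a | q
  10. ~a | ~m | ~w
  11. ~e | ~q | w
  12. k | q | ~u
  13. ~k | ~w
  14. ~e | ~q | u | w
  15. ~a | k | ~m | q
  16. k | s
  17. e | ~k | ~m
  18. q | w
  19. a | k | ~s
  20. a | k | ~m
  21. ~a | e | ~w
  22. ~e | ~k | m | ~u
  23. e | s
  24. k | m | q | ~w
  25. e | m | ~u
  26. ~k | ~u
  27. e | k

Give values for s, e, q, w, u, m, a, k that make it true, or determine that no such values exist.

s=T, e=T, q=T, w=T, u=T, m=F, a=T, k=F

Set s = True.
  then (~s | w) forces w = True.
  then (~k | ~w) forces k = False.
  then (a | k | ~s) forces a = True.
  then (~a | e | ~w) forces e = True.
  then (~a | ~m | ~w) forces m = False.
  then (k | m | q | ~w) forces q = True.
Set u = True.
All clauses satisfied.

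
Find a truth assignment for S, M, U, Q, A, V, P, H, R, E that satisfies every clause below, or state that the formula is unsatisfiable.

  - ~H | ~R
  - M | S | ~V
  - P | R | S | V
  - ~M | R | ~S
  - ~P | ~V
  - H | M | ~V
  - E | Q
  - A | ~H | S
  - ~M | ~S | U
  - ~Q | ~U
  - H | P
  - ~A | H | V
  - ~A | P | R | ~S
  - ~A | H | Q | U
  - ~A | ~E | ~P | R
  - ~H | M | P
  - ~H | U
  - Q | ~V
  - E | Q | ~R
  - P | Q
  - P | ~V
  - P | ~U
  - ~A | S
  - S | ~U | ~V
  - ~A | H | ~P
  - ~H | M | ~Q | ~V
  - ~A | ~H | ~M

S = False, M = True, U = False, Q = False, A = False, V = False, P = True, H = False, R = False, E = True

Set S = False.
  then (~A | S) forces A = False.
  then (A | ~H | S) forces H = False.
  then (H | P) forces P = True.
  then (~P | ~V) forces V = False.
Set M = True.
Set U = False.
Set Q = False.
  then (E | Q) forces E = True.
Set R = False.
All clauses satisfied.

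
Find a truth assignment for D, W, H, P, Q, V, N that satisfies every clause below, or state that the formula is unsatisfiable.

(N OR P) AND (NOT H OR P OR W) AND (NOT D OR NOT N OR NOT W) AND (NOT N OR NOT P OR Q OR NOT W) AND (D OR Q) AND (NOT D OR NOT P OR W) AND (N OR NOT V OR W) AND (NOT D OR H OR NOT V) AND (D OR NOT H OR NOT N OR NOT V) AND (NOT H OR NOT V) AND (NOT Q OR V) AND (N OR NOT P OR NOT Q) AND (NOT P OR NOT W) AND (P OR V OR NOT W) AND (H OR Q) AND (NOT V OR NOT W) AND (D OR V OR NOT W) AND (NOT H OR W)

Set D = False.
  then (D OR Q) forces Q = True.
  then (NOT Q OR V) forces V = True.
  then (NOT V OR NOT W) forces W = False.
  then (NOT H OR W) forces H = False.
  then (N OR NOT V OR W) forces N = True.
Set P = False.
All clauses satisfied.

D = False, W = False, H = False, P = False, Q = True, V = True, N = True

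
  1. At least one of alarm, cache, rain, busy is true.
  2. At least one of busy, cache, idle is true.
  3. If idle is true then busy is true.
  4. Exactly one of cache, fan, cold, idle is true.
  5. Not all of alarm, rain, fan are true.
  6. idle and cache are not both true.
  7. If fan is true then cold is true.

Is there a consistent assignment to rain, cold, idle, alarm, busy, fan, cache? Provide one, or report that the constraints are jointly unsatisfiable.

rain = False, cold = False, idle = False, alarm = False, busy = False, fan = False, cache = True

  (1) {alarm, cache, rain, busy}: 1 true — at least one ✓
  (2) {busy, cache, idle}: 1 true — at least one ✓
  (3) idle=F ⇒ busy: vacuous ✓
  (4) {cache, fan, cold, idle}: 1 true — exactly one ✓
  (5) {alarm, rain, fan}: 0/3 true — not all ✓
  (6) idle=F, cache=T — not both ✓
  (7) fan=F ⇒ cold: vacuous ✓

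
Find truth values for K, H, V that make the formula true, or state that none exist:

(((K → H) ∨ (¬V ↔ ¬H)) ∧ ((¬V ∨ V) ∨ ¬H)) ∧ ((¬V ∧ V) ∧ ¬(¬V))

Case V = True: the conjunct ¬V is False.
Case V = False: the conjunct V is False.
Both cases fail — unsatisfiable.

Unsatisfiable — no assignment works.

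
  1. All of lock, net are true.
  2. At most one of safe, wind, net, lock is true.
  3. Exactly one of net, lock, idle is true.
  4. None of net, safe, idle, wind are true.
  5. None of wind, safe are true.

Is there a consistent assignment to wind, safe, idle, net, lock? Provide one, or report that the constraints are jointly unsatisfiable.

Unsatisfiable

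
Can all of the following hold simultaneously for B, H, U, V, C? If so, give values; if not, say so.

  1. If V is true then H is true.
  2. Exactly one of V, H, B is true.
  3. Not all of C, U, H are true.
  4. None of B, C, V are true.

B = False, H = True, U = False, V = False, C = False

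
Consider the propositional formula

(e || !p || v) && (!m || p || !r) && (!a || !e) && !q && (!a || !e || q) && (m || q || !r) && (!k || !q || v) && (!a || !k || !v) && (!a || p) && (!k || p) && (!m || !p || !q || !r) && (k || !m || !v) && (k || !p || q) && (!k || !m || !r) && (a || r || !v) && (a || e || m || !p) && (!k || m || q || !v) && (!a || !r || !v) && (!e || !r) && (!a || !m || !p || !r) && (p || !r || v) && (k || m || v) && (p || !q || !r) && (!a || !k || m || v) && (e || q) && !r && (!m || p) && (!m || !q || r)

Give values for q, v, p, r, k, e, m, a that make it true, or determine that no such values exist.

Unit clause (!q) forces q = False.
In (e || q) only e is left, so e = True.
Unit clause (!r) forces r = False.
In (!a || !e) only !a is left, so a = False.
In (a || r || !v) only !v is left, so v = False.
Try p = False:
  (!k || p) forces k = False.
  (k || m || v) forces m = True.
  clause (!m || p) is falsified — backtrack.
So p = True.
  then (k || !p || q) forces k = True.
Set m = False.
All clauses satisfied.

q = False, v = False, p = True, r = False, k = True, e = True, m = False, a = False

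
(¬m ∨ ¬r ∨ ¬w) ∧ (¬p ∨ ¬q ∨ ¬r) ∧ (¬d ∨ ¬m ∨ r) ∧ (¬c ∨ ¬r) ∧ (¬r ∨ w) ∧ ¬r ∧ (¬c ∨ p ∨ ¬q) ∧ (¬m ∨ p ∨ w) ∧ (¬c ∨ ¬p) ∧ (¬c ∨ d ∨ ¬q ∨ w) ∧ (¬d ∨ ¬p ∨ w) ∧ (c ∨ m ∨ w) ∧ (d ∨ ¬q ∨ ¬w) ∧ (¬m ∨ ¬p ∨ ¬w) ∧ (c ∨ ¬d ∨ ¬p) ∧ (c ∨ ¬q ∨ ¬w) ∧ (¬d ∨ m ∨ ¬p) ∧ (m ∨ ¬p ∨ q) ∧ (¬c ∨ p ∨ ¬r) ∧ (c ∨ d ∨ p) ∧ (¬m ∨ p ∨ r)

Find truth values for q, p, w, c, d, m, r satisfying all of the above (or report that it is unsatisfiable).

q=F, p=F, w=T, c=T, d=T, m=F, r=F

Unit clause (¬r) forces r = False.
Set q = False.
Set p = False.
  then (¬m ∨ p ∨ r) forces m = False.
Set w = True.
Set c = True.
Set d = True.
All clauses satisfied.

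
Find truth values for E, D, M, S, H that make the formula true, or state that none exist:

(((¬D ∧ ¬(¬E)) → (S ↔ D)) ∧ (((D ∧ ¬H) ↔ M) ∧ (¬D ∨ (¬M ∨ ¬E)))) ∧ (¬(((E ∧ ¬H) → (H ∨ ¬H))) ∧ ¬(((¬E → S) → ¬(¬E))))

The conjunct ¬(((E ∧ ¬H) → (H ∨ ¬H))) is unsatisfiable on its own:
  E=F, H=F: evaluates to False.
  E=F, H=T: evaluates to False.
  E=T, H=F: evaluates to False.
  E=T, H=T: evaluates to False.
So the whole conjunction is unsatisfiable.

The formula is unsatisfiable.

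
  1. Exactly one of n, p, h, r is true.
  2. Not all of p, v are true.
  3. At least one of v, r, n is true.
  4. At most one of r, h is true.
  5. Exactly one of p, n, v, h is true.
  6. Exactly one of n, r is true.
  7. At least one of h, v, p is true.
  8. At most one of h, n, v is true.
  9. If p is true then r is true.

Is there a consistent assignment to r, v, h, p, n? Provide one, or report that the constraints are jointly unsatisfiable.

r = True; v = True; h = False; p = False; n = False

  (1) {n, p, h, r}: 1 true — exactly one ✓
  (2) {p, v}: 1/2 true — not all ✓
  (3) {v, r, n}: 2 true — at least one ✓
  (4) {r, h}: 1 true — at most one ✓
  (5) {p, n, v, h}: 1 true — exactly one ✓
  (6) {n, r}: 1 true — exactly one ✓
  (7) {h, v, p}: 1 true — at least one ✓
  (8) {h, n, v}: 1 true — at most one ✓
  (9) p=F ⇒ r: vacuous ✓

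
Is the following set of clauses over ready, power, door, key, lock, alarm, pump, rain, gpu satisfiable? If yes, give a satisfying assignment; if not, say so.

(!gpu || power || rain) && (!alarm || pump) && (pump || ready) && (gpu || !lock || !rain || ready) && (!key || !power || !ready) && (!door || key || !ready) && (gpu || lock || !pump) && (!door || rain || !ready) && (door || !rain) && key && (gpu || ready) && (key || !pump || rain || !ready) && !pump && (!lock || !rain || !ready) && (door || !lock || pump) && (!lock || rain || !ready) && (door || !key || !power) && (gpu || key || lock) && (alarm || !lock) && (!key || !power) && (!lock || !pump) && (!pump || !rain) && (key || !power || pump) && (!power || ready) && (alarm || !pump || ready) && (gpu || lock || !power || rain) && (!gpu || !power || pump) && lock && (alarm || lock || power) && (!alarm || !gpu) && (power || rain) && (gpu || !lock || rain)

Case lock = True:
  (key) forces key = True.
  (!pump) forces pump = False.
  (!alarm || pump) forces alarm = False.
  Clause (alarm || !lock) is falsified — contradiction.
Case lock = False:
  Clause (lock) is falsified — contradiction.
Both cases fail, so the formula is unsatisfiable.

No satisfying assignment exists.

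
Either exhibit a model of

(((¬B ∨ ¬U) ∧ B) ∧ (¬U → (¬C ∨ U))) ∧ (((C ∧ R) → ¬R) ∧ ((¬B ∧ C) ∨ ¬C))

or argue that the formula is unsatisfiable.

R = True, C = False, U = False, B = True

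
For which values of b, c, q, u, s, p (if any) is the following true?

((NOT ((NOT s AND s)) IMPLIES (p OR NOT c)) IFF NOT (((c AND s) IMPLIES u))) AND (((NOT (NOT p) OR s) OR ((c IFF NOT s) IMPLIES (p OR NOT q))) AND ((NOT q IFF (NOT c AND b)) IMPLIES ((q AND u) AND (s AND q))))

b: True, c: True, q: False, u: False, s: False, p: False

  (NOT ((NOT s AND s)) IMPLIES (p OR NOT c)) IFF NOT (((c AND s) IMPLIES u)) = True
    NOT ((NOT s AND s)) IMPLIES (p OR NOT c) = False
      NOT ((NOT s AND s)) = True
        NOT s AND s = False
          NOT s = True
      p OR NOT c = False
        NOT c = False
    NOT (((c AND s) IMPLIES u)) = False
      (c AND s) IMPLIES u = True
        c AND s = False
  ((NOT (NOT p) OR s) OR ((c IFF NOT s) IMPLIES (p OR NOT q))) AND ((NOT q IFF (NOT c AND b)) IMPLIES ((q AND u) AND (s AND q))) = True
    (NOT (NOT p) OR s) OR ((c IFF NOT s) IMPLIES (p OR NOT q)) = True
      NOT (NOT p) OR s = False
        NOT (NOT p) = False
          NOT p = True
      (c IFF NOT s) IMPLIES (p OR NOT q) = True
        c IFF NOT s = True
          NOT s = True
        p OR NOT q = True
          NOT q = True
    (NOT q IFF (NOT c AND b)) IMPLIES ((q AND u) AND (s AND q)) = True
      NOT q IFF (NOT c AND b) = False
        NOT q = True
        NOT c AND b = False
          NOT c = False
      (q AND u) AND (s AND q) = False
        q AND u = False
        s AND q = False
Both conjuncts True, so the formula holds.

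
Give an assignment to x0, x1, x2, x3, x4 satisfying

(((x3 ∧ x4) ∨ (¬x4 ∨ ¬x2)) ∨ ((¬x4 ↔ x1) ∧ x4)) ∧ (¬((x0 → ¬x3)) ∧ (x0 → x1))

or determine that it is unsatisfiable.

x0=T, x1=T, x2=T, x3=T, x4=F

  ((x3 ∧ x4) ∨ (¬x4 ∨ ¬x2)) ∨ ((¬x4 ↔ x1) ∧ x4) = True
    (x3 ∧ x4) ∨ (¬x4 ∨ ¬x2) = True
      x3 ∧ x4 = False
      ¬x4 ∨ ¬x2 = True
        ¬x4 = True
        ¬x2 = False
    (¬x4 ↔ x1) ∧ x4 = False
      ¬x4 ↔ x1 = True
        ¬x4 = True
  ¬((x0 → ¬x3)) ∧ (x0 → x1) = True
    ¬((x0 → ¬x3)) = True
      x0 → ¬x3 = False
        ¬x3 = False
    x0 → x1 = True
Both conjuncts True, so the formula holds.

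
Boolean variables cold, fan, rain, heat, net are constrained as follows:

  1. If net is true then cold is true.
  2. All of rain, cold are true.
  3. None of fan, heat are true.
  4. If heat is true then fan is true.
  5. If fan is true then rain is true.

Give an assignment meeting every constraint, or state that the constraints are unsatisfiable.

cold=T; fan=F; rain=T; heat=F; net=F

  (1) net=F ⇒ cold: vacuous ✓
  (2) {rain, cold}: all 2 true ✓
  (3) {fan, heat}: 0 true — none ✓
  (4) heat=F ⇒ fan: vacuous ✓
  (5) fan=F ⇒ rain: vacuous ✓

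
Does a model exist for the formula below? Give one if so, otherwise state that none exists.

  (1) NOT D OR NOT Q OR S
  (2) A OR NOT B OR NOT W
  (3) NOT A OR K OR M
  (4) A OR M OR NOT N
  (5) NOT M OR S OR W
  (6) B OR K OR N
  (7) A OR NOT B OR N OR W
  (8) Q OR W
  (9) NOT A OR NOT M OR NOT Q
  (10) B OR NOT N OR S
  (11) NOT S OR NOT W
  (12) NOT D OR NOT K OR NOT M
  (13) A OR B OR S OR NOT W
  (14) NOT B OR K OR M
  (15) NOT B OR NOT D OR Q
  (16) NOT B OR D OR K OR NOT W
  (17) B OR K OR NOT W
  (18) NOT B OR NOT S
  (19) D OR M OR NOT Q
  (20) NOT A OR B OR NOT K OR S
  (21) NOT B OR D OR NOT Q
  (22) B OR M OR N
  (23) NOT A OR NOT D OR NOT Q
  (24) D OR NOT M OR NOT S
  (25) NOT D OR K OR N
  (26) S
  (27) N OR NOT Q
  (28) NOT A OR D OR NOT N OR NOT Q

S=T, M=T, A=F, B=F, N=T, Q=T, K=F, D=T, W=F

Unit clause (S) forces S = True.
In (NOT S OR NOT W) only NOT W is left, so W = False.
In (NOT B OR NOT S) only NOT B is left, so B = False.
In (Q OR W) only Q is left, so Q = True.
In (N OR NOT Q) only N is left, so N = True.
Set M = True.
  then (NOT A OR NOT M OR NOT Q) forces A = False.
  then (D OR NOT M OR NOT S) forces D = True.
  then (NOT D OR NOT K OR NOT M) forces K = False.
All clauses satisfied.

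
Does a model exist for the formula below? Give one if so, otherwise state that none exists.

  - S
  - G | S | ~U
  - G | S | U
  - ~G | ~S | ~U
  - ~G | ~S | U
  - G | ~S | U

Unit clause (S) forces S = True.
Try U = False:
  (~G | ~S | U) forces G = False.
  clause (G | ~S | U) is falsified — backtrack.
So U = True.
  then (~G | ~S | ~U) forces G = False.
All clauses satisfied.

S=T, U=T, G=F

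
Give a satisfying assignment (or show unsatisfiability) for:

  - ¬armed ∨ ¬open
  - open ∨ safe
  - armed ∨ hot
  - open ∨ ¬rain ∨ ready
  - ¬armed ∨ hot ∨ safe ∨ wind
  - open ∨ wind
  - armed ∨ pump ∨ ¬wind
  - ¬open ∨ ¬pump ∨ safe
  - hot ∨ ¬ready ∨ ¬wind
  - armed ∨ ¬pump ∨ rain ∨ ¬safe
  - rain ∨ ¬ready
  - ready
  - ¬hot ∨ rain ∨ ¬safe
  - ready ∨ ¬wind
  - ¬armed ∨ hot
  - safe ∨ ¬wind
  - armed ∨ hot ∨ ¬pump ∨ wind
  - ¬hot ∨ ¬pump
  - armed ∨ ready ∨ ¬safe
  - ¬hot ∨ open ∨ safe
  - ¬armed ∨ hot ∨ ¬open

Unit clause (ready) forces ready = True.
In (rain ∨ ¬ready) only rain is left, so rain = True.
Set safe = True.
Set wind = False.
  then (open ∨ wind) forces open = True.
  then (¬armed ∨ ¬open) forces armed = False.
  then (armed ∨ hot) forces hot = True.
  then (¬hot ∨ ¬pump) forces pump = False.
All clauses satisfied.

safe: True, wind: False, pump: False, rain: True, ready: True, hot: True, open: True, armed: False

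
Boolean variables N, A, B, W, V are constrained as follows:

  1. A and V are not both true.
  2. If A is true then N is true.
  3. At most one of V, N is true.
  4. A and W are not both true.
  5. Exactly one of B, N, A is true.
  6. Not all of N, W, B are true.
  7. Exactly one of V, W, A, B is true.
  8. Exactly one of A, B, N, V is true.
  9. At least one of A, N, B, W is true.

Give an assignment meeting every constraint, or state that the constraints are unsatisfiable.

N = True, A = False, B = False, W = True, V = False

  (1) A=F, V=F — not both ✓
  (2) A=F ⇒ N: vacuous ✓
  (3) {V, N}: 1 true — at most one ✓
  (4) A=F, W=T — not both ✓
  (5) {B, N, A}: 1 true — exactly one ✓
  (6) {N, W, B}: 2/3 true — not all ✓
  (7) {V, W, A, B}: 1 true — exactly one ✓
  (8) {A, B, N, V}: 1 true — exactly one ✓
  (9) {A, N, B, W}: 2 true — at least one ✓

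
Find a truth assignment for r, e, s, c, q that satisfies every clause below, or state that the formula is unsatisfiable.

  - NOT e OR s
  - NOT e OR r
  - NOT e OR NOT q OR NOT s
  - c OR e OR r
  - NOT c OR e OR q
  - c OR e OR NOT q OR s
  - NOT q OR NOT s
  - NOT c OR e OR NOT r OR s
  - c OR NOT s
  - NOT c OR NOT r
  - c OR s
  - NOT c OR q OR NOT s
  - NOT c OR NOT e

r=F; e=F; s=F; c=T; q=T

Try r = True:
  (NOT c OR NOT r) forces c = False.
  (c OR NOT s) forces s = False.
  clause (c OR s) is falsified — backtrack.
So r = False.
  then (NOT e OR r) forces e = False.
  then (c OR e OR r) forces c = True.
  then (NOT c OR e OR q) forces q = True.
  then (NOT q OR NOT s) forces s = False.
All clauses satisfied.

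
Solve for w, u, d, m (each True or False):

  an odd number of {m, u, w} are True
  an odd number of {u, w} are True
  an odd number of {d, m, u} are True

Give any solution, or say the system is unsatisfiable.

w = False; u = True; d = False; m = False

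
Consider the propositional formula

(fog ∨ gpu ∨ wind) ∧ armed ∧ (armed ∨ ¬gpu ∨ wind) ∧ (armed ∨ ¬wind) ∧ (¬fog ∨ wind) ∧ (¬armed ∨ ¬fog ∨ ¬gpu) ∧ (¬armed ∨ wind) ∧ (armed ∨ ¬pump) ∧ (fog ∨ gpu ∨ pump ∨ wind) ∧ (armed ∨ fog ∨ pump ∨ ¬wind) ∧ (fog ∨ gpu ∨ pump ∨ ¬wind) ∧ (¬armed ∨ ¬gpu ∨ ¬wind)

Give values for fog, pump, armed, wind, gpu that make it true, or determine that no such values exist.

fog = True, pump = False, armed = True, wind = True, gpu = False

Unit clause (armed) forces armed = True.
In (¬armed ∨ wind) only wind is left, so wind = True.
In (¬armed ∨ ¬gpu ∨ ¬wind) only ¬gpu is left, so gpu = False.
Set fog = True.
Set pump = False.
All clauses satisfied.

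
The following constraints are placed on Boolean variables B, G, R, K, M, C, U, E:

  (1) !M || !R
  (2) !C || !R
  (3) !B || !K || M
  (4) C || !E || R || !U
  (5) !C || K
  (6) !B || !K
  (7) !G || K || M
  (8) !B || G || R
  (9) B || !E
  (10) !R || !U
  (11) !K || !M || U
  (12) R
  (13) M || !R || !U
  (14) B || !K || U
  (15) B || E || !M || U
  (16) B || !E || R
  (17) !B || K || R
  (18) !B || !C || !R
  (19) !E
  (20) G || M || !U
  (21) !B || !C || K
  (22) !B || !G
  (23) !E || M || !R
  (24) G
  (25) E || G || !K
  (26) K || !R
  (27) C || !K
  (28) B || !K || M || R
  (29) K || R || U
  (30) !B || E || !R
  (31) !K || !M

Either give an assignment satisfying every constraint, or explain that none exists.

Case G = True:
  (R) forces R = True.
  (!M || !R) forces M = False.
  (!C || !R) forces C = False.
  (!G || K || M) forces K = True.
  Clause (C || !K) is falsified — contradiction.
Case G = False:
  Clause (G) is falsified — contradiction.
Both cases fail, so the formula is unsatisfiable.

Unsatisfiable — no assignment works.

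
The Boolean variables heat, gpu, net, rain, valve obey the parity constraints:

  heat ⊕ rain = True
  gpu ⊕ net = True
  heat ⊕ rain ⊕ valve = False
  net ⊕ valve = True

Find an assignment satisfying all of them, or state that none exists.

heat: False, gpu: True, net: False, rain: True, valve: True

heat ⊕ rain = F ⊕ T = True ✓
gpu ⊕ net = T ⊕ F = True ✓
heat ⊕ rain ⊕ valve = F ⊕ T ⊕ T = False ✓
net ⊕ valve = F ⊕ T = True ✓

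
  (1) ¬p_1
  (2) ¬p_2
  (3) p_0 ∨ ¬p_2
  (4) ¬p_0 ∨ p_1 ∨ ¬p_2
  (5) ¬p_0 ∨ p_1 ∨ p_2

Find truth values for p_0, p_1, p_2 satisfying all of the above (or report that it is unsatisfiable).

Unit clause (¬p_1) forces p_1 = False.
Unit clause (¬p_2) forces p_2 = False.
In (¬p_0 ∨ p_1 ∨ p_2) only ¬p_0 is left, so p_0 = False.
Check each clause:
  (¬p_1): ¬p_1 holds.
  (¬p_2): ¬p_2 holds.
  (p_0 ∨ ¬p_2): ¬p_2 holds.
  (¬p_0 ∨ p_1 ∨ ¬p_2): ¬p_0 holds.
  (¬p_0 ∨ p_1 ∨ p_2): ¬p_0 holds.
All clauses satisfied.

p_0=F; p_1=F; p_2=F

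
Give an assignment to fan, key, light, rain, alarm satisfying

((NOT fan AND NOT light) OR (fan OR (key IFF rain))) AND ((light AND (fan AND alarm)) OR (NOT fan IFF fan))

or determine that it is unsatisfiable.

fan: True, key: True, light: True, rain: False, alarm: True

  (NOT fan AND NOT light) OR (fan OR (key IFF rain)) = True
    NOT fan AND NOT light = False
      NOT fan = False
      NOT light = False
    fan OR (key IFF rain) = True
      key IFF rain = False
  (light AND (fan AND alarm)) OR (NOT fan IFF fan) = True
    light AND (fan AND alarm) = True
      fan AND alarm = True
    NOT fan IFF fan = False
      NOT fan = False
Both conjuncts True, so the formula holds.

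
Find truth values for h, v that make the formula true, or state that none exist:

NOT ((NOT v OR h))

h=F, v=T

  NOT ((NOT v OR h)) = True
    NOT v OR h = False
      NOT v = False
The formula evaluates to True.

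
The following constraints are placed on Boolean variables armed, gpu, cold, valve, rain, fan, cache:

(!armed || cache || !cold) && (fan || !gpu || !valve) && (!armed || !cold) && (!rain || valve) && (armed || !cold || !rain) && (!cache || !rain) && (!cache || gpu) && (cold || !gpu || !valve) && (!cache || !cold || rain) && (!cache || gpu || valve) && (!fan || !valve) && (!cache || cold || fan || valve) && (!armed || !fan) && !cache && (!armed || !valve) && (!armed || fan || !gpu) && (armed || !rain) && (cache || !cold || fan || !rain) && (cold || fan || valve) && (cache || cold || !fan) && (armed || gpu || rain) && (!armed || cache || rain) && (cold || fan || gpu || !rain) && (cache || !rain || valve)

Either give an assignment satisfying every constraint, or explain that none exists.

Unit clause (!cache) forces cache = False.
Try armed = True:
  (!armed || cache || !cold) forces cold = False.
  (!armed || !fan) forces fan = False.
  (!armed || !valve) forces valve = False.
  clause (cold || fan || valve) is falsified — backtrack.
So armed = False.
  then (armed || !rain) forces rain = False.
  then (armed || gpu || rain) forces gpu = True.
Set cold = True.
Try valve = True:
  (fan || !gpu || !valve) forces fan = True.
  clause (!fan || !valve) is falsified — backtrack.
So valve = False.
Set fan = True.
All clauses satisfied.

armed: False, gpu: True, cold: True, valve: False, rain: False, fan: True, cache: False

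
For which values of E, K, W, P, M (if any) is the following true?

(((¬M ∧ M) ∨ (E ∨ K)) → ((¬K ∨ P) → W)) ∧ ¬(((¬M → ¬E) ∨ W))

E = True, K = True, W = False, P = False, M = False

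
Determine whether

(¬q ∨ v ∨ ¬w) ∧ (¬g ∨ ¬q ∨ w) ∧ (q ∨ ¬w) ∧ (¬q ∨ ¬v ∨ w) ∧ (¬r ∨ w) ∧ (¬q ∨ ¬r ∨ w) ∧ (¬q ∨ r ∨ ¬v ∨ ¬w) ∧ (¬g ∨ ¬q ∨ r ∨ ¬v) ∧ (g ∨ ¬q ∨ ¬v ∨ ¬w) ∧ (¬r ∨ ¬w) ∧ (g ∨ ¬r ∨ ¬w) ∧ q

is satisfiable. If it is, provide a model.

v: False; q: True; g: False; w: False; r: False

Unit clause (q) forces q = True.
Try v = True:
  (¬q ∨ ¬v ∨ w) forces w = True.
  (¬q ∨ r ∨ ¬v ∨ ¬w) forces r = True.
  clause (¬r ∨ ¬w) is falsified — backtrack.
So v = False.
  then (¬q ∨ v ∨ ¬w) forces w = False.
  then (¬g ∨ ¬q ∨ w) forces g = False.
  then (¬r ∨ w) forces r = False.
All clauses satisfied.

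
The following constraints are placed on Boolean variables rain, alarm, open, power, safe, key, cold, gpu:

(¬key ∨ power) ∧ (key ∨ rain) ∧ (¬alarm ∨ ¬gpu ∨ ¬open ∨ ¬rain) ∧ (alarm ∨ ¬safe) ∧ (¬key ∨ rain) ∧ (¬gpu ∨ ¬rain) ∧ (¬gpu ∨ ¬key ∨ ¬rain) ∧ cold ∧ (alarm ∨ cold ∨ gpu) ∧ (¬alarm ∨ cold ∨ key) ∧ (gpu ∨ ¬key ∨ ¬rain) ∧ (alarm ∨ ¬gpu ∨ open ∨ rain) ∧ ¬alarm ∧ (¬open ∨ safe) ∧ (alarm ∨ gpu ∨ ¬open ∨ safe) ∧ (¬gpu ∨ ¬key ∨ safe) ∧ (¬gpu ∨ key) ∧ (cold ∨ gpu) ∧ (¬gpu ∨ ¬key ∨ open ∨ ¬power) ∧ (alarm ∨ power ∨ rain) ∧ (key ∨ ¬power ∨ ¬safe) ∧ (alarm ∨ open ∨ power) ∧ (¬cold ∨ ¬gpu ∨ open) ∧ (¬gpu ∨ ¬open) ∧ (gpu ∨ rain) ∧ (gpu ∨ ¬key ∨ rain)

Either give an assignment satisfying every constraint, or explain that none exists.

rain=T; alarm=F; open=F; power=T; safe=F; key=F; cold=T; gpu=F

Unit clause (cold) forces cold = True.
Unit clause (¬alarm) forces alarm = False.
In (alarm ∨ ¬safe) only ¬safe is left, so safe = False.
In (¬open ∨ safe) only ¬open is left, so open = False.
In (alarm ∨ open ∨ power) only power is left, so power = True.
In (¬cold ∨ ¬gpu ∨ open) only ¬gpu is left, so gpu = False.
In (gpu ∨ rain) only rain is left, so rain = True.
In (gpu ∨ ¬key ∨ ¬rain) only ¬key is left, so key = False.
All clauses satisfied.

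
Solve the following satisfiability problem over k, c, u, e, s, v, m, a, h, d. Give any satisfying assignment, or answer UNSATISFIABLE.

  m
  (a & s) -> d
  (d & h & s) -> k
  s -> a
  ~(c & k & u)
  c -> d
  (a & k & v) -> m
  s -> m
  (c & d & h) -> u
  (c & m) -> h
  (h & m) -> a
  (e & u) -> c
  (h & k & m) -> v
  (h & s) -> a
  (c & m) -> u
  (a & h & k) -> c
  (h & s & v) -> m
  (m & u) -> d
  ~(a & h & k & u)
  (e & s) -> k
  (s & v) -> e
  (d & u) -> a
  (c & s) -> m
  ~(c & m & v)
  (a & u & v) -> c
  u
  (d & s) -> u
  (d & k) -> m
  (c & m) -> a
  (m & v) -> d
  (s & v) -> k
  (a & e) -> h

Unit clause (u) forces u = True.
Unit clause (m) forces m = True.
In (d | ~m | ~u) only d is left, so d = True.
In (a | ~d | ~u) only a is left, so a = True.
Set k = False.
Set c = False.
  then (c | ~e | ~u) forces e = False.
  then (~a | c | ~u | ~v) forces v = False.
Set s = False.
Set h = True.
All clauses satisfied.

k = False, c = False, u = True, e = False, s = False, v = False, m = True, a = True, h = True, d = True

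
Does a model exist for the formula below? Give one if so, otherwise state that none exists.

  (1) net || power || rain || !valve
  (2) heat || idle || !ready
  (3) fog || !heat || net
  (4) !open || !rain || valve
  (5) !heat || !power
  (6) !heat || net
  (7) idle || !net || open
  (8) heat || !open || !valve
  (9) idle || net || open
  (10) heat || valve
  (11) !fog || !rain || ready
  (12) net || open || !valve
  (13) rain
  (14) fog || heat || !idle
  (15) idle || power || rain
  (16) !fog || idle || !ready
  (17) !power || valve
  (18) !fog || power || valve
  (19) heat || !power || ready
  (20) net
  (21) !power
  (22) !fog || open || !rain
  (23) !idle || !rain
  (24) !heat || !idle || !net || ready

idle=F; rain=T; power=F; heat=T; open=T; valve=T; fog=F; ready=F; net=T

Unit clause (rain) forces rain = True.
Unit clause (net) forces net = True.
Unit clause (!power) forces power = False.
In (!idle || !rain) only !idle is left, so idle = False.
In (idle || !net || open) only open is left, so open = True.
In (!open || !rain || valve) only valve is left, so valve = True.
In (heat || !open || !valve) only heat is left, so heat = True.
Try fog = True:
  (!fog || !rain || ready) forces ready = True.
  clause (!fog || idle || !ready) is falsified — backtrack.
So fog = False.
Set ready = False.
All clauses satisfied.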